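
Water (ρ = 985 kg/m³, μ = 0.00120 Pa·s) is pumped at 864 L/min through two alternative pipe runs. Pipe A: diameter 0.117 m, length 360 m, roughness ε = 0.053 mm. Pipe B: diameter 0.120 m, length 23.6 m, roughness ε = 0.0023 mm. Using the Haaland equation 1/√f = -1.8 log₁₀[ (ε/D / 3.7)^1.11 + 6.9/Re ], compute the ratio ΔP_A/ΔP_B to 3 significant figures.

Pipe A: V = Q/A = 0.0144/0.01075 = 1.339 m/s; Re = 1.286e+05; ε/D = 0.000453; Haaland → f = 0.01925; ΔP_A = f(L/D)(ρV²/2) = 5.234e+04 Pa.
Pipe B: V = Q/A = 0.0144/0.01131 = 1.273 m/s; Re = 1.254e+05; ε/D = 1.92e-05; Haaland → f = 0.0171; ΔP_B = f(L/D)(ρV²/2) = 2684 Pa.
ΔP_A/ΔP_B = 5.234e+04/2684 = 19.5.

ΔP_A/ΔP_B ≈ 19.5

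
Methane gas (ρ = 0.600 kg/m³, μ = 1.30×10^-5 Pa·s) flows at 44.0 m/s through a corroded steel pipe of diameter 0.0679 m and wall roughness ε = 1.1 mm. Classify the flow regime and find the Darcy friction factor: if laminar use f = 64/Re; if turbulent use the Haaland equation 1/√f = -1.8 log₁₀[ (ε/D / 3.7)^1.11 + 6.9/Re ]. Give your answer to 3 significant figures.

Re = ρVD/μ = 0.6·44·0.0679/1.3e-05 = 1.379e+05.
Re > 4000 → turbulent. ε/D = 0.0011/0.0679 = 0.0162; Haaland: 1/√f = -1.8 log₁₀[0.00241 + 5e-05] = 4.697, so f = 0.04534.

f ≈ 0.0453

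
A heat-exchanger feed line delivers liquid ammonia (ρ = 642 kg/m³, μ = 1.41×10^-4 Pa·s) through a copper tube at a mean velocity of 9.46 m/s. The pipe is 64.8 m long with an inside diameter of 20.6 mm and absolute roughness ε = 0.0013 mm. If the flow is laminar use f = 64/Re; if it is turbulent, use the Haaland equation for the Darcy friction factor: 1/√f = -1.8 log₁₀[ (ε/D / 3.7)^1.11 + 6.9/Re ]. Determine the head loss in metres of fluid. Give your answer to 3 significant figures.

Reynolds number Re = ρVD/μ = 642 · 9.46 · 0.0206 / 0.000141 = 8.873e+05.
Re > 4000 → turbulent. Relative roughness ε/D = 1.3e-06/0.0206 = 6.31e-05. Haaland: 1/√f = -1.8 log₁₀[(6.31e-05/3.7)^1.11 + 6.9/8.873e+05] = -1.8 log₁₀[5.1e-06 + 7.78e-06] = 8.803, so f = 0.01291.
Darcy-Weisbach: ΔP = f(L/D)(ρV²/2) = 0.01291·(64.8/0.0206)·(642·9.46²/2) = 0.01291·3146·2.873e+04 = 1.166e+06 Pa.
Head loss h_f = ΔP/(ρg) = 1.166e+06/(642·9.81) = 185 m.

h_f ≈ 185 m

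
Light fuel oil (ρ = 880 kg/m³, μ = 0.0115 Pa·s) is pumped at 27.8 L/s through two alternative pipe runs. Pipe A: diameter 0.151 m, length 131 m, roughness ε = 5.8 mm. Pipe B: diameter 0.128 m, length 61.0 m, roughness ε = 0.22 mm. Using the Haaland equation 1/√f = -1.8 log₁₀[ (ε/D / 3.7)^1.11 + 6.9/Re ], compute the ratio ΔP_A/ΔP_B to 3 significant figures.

Pipe A: V = Q/A = 0.0278/0.01791 = 1.552 m/s; Re = 1.794e+04; ε/D = 0.0384; Haaland → f = 0.06517; ΔP_A = f(L/D)(ρV²/2) = 5.996e+04 Pa.
Pipe B: V = Q/A = 0.0278/0.01287 = 2.16 m/s; Re = 2.116e+04; ε/D = 0.00172; Haaland → f = 0.0287; ΔP_B = f(L/D)(ρV²/2) = 2.809e+04 Pa.
ΔP_A/ΔP_B = 5.996e+04/2.809e+04 = 2.13.

ΔP_A/ΔP_B ≈ 2.13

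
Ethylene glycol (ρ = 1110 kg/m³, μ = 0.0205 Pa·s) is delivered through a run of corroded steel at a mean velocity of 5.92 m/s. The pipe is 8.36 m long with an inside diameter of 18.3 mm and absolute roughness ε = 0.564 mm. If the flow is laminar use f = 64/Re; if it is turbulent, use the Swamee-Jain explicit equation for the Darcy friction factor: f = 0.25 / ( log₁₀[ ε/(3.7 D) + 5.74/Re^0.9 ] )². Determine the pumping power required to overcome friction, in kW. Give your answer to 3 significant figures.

Reynolds number Re = ρVD/μ = 1110 · 5.92 · 0.0183 / 0.0205 = 5866.
Re > 4000 → turbulent. Relative roughness ε/D = 0.000564/0.0183 = 0.0308. Swamee-Jain: f = 0.25/(log₁₀[0.0308/3.7 + 5.74/5866^0.9])² = 0.25/(log₁₀[0.00833 + 0.00233])² = 0.25/(-1.972)² = 0.06427.
Darcy-Weisbach: ΔP = f(L/D)(ρV²/2) = 0.06427·(8.36/0.0183)·(1110·5.92²/2) = 0.06427·456.8·1.945e+04 = 5.711e+05 Pa.
Q = V·A = 5.92·0.000263 = 0.001557 m³/s.
Pumping power P = QΔP = 0.001557·5.711e+05 = 889.2 W = 0.889 kW.

P ≈ 0.889 kW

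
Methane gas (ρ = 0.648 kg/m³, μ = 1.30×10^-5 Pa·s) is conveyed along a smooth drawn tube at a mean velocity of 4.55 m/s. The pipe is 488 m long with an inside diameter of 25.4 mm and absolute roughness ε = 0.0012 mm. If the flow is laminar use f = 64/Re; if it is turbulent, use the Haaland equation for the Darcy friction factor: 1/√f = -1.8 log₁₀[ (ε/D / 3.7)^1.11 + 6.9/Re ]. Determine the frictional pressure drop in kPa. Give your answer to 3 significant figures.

Reynolds number Re = ρVD/μ = 0.648 · 4.55 · 0.0254 / 1.3e-05 = 5761.
Re > 4000 → turbulent. Relative roughness ε/D = 1.2e-06/0.0254 = 4.72e-05. Haaland: 1/√f = -1.8 log₁₀[(4.72e-05/3.7)^1.11 + 6.9/5761] = -1.8 log₁₀[3.7e-06 + 0.0012] = 5.257, so f = 0.03619.
Darcy-Weisbach: ΔP = f(L/D)(ρV²/2) = 0.03619·(488/0.0254)·(0.648·4.55²/2) = 0.03619·1.921e+04·6.708 = 4664 Pa.
ΔP = 4664 Pa = 4.66 kPa.

ΔP ≈ 4.66 kPa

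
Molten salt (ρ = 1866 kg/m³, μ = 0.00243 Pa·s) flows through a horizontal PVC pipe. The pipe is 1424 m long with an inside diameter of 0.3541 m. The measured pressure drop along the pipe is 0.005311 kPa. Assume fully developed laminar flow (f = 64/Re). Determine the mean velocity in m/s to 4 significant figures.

V ≈ 0.006014 m/s

For laminar flow, f = 64/Re with Re = ρVD/μ, so Darcy-Weisbach reduces to ΔP = 32μLV/D². Solving for V: V = ΔP·D²/(32μL) = 5.311·(0.3541)²/(32·0.00243·1424) = 0.006014 m/s.
Check: Re = ρVD/μ = 1866·0.006014·0.3541/0.00243 = 1635 < 2300, so the laminar assumption holds.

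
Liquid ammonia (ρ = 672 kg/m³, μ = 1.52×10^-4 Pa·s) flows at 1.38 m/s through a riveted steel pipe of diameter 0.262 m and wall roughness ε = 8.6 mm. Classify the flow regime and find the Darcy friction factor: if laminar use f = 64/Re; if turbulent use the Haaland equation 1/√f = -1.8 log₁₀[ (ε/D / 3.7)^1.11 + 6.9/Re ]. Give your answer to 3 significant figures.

f ≈ 0.0595

Re = ρVD/μ = 672·1.38·0.262/0.000152 = 1.598e+06.
Re > 4000 → turbulent. ε/D = 0.0086/0.262 = 0.0328; Haaland: 1/√f = -1.8 log₁₀[0.00528 + 4.32e-06] = 4.099, so f = 0.05951.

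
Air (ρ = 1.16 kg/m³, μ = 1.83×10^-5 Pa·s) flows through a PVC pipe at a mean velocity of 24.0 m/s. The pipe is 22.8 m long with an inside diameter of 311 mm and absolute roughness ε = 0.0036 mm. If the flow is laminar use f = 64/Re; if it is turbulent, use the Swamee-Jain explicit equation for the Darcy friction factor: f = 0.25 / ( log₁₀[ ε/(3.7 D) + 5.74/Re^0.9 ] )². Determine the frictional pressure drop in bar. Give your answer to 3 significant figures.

Reynolds number Re = ρVD/μ = 1.16 · 24 · 0.311 / 1.83e-05 = 4.731e+05.
Re > 4000 → turbulent. Relative roughness ε/D = 3.6e-06/0.311 = 1.16e-05. Swamee-Jain: f = 0.25/(log₁₀[1.16e-05/3.7 + 5.74/4.731e+05^0.9])² = 0.25/(log₁₀[3.13e-06 + 4.48e-05])² = 0.25/(-4.319)² = 0.0134.
Darcy-Weisbach: ΔP = f(L/D)(ρV²/2) = 0.0134·(22.8/0.311)·(1.16·24²/2) = 0.0134·73.31·334.1 = 328.2 Pa.
ΔP = 328.2 Pa = 0.00328 bar.

ΔP ≈ 0.00328 bar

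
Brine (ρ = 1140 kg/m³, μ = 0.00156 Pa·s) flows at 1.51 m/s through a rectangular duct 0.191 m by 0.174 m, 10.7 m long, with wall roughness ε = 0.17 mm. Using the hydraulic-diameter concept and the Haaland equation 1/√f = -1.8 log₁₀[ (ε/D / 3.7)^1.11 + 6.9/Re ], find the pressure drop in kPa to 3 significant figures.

Hydraulic diameter D_h = 4A/P = 4·(0.191·0.174)/(2·(0.191+0.174)) = 0.1329/0.73 = 0.1821 m.
Re = ρVD_h/μ = 1140·1.51·0.1821/0.00156 = 2.009e+05.
ε/D_h = 0.00017/0.1821 = 0.000934; Haaland gives 1/√f = -1.8 log₁₀[0.000101+3.43e-05] = 6.961, so f = 0.02064.
ΔP = f(L/D_h)(ρV²/2) = 0.02064·10.7/0.1821·1300 = 1576 Pa.
ΔP = 1.58 kPa.

ΔP ≈ 1.58 kPa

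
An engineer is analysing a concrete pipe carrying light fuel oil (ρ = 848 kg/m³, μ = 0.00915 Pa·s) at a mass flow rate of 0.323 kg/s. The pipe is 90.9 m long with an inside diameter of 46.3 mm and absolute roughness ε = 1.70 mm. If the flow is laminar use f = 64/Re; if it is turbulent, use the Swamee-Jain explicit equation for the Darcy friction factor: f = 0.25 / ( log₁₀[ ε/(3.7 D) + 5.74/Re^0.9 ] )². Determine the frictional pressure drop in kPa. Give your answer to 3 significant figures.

A = πD²/4 = π(0.0463)²/4 = 0.001684 m²; mean velocity V = ṁ/(ρA) = 0.323/(848 · 0.001684) = 0.2262 m/s.
Reynolds number Re = ρVD/μ = 848 · 0.2262 · 0.0463 / 0.00915 = 970.8.
Re < 2300 → laminar flow, so f = 64/Re = 64/970.8 = 0.06593 (the turbulent correlation is not needed).
Darcy-Weisbach: ΔP = f(L/D)(ρV²/2) = 0.06593·(90.9/0.0463)·(848·0.2262²/2) = 0.06593·1963·21.7 = 2809 Pa.
ΔP = 2809 Pa = 2.81 kPa.

ΔP ≈ 2.81 kPa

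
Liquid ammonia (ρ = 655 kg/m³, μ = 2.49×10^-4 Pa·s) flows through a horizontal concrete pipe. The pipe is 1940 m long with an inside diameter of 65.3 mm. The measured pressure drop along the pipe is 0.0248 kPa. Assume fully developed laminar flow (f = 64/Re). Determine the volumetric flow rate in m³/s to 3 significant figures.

For laminar flow, f = 64/Re with Re = ρVD/μ, so Darcy-Weisbach reduces to ΔP = 32μLV/D². Solving for V: V = ΔP·D²/(32μL) = 24.8·(0.0653)²/(32·0.000249·1940) = 0.006841 m/s.
Check: Re = ρVD/μ = 655·0.006841·0.0653/0.000249 = 1175 < 2300, so the laminar assumption holds.
Q = V·A = 0.006841·(π/4·0.0653²) = 2.291e-05 m³/s = 2.29×10^-5 m³/s.

Q ≈ 2.29×10^-5 m³/s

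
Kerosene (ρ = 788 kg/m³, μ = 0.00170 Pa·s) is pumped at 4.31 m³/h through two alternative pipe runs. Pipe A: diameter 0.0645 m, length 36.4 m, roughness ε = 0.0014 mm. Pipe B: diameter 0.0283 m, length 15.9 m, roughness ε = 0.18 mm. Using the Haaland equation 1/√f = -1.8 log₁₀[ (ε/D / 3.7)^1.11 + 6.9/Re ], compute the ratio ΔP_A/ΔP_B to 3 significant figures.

ΔP_A/ΔP_B ≈ 0.0316

Pipe A: V = Q/A = 0.001197/0.003267 = 0.3664 m/s; Re = 1.095e+04; ε/D = 2.17e-05; Haaland → f = 0.03015; ΔP_A = f(L/D)(ρV²/2) = 899.9 Pa.
Pipe B: V = Q/A = 0.001197/0.000629 = 1.903 m/s; Re = 2.497e+04; ε/D = 0.00636; Haaland → f = 0.03554; ΔP_B = f(L/D)(ρV²/2) = 2.85e+04 Pa.
ΔP_A/ΔP_B = 899.9/2.85e+04 = 0.0316.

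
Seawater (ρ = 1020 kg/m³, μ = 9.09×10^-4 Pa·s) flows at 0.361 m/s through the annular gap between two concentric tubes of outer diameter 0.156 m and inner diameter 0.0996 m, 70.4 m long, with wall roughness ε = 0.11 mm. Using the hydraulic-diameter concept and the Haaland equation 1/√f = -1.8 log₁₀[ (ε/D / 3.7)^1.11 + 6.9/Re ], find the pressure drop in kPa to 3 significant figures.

ΔP ≈ 2.39 kPa

Hydraulic diameter D_h = 4A/P = D_o - D_i = 0.156 - 0.0996 = 0.0564 m.
Re = ρVD_h/μ = 1020·0.361·0.0564/0.000909 = 2.285e+04.
ε/D_h = 0.00011/0.0564 = 0.00195; Haaland gives 1/√f = -1.8 log₁₀[0.00023+0.000302] = 5.894, so f = 0.02879.
ΔP = f(L/D_h)(ρV²/2) = 0.02879·70.4/0.0564·66.46 = 2388 Pa.
ΔP = 2.39 kPa.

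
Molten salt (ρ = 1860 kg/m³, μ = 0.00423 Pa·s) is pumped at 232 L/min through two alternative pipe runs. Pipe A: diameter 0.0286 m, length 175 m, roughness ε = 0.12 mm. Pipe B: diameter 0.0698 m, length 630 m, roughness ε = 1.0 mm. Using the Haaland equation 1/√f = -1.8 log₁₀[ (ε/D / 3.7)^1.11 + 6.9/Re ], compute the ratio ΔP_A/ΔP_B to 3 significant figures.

Pipe A: V = Q/A = 0.003867/0.0006424 = 6.019 m/s; Re = 7.569e+04; ε/D = 0.0042; Haaland → f = 0.03011; ΔP_A = f(L/D)(ρV²/2) = 6.208e+06 Pa.
Pipe B: V = Q/A = 0.003867/0.003826 = 1.01 m/s; Re = 3.101e+04; ε/D = 0.0143; Haaland → f = 0.0445; ΔP_B = f(L/D)(ρV²/2) = 3.814e+05 Pa.
ΔP_A/ΔP_B = 6.208e+06/3.814e+05 = 16.3.

ΔP_A/ΔP_B ≈ 16.3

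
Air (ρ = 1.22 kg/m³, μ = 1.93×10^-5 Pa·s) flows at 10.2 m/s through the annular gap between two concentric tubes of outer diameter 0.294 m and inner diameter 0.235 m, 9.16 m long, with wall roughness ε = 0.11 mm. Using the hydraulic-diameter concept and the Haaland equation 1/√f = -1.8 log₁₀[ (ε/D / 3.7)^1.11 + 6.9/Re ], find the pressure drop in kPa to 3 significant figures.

ΔP ≈ 0.263 kPa

Hydraulic diameter D_h = 4A/P = D_o - D_i = 0.294 - 0.235 = 0.059 m.
Re = ρVD_h/μ = 1.22·10.2·0.059/1.93e-05 = 3.804e+04.
ε/D_h = 0.00011/0.059 = 0.00186; Haaland gives 1/√f = -1.8 log₁₀[0.000219+0.000181] = 6.116, so f = 0.02673.
ΔP = f(L/D_h)(ρV²/2) = 0.02673·9.16/0.059·63.46 = 263.4 Pa.
ΔP = 0.263 kPa.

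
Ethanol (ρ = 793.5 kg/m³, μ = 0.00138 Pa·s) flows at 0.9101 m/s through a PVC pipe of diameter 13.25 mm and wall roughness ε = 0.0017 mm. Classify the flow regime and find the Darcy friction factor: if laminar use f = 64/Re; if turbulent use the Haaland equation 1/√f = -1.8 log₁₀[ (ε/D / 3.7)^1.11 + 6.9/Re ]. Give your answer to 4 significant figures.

f ≈ 0.03436

Re = ρVD/μ = 793.5·0.9101·0.01325/0.00138 = 6934.
Re > 4000 → turbulent. ε/D = 1.7e-06/0.01325 = 0.000128; Haaland: 1/√f = -1.8 log₁₀[1.12e-05 + 0.000995] = 5.395, so f = 0.03436.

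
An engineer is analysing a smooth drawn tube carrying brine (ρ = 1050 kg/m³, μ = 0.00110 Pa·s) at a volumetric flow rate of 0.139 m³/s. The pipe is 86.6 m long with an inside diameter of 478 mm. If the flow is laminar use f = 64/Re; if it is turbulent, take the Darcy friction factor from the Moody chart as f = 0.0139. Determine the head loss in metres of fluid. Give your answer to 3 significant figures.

Cross-sectional area A = πD²/4 = π(0.478)²/4 = 0.1795 m²; mean velocity V = Q/A = 0.139/0.1795 = 0.7746 m/s.
Reynolds number Re = ρVD/μ = 1050 · 0.7746 · 0.478 / 0.0011 = 3.534e+05.
Re > 4000 → turbulent; use the Moody-chart value f = 0.0139.
Darcy-Weisbach: ΔP = f(L/D)(ρV²/2) = 0.0139·(86.6/0.478)·(1050·0.7746²/2) = 0.0139·181.2·315 = 793.2 Pa.
Head loss h_f = ΔP/(ρg) = 793.2/(1050·9.81) = 0.0770 m.

h_f ≈ 0.0770 m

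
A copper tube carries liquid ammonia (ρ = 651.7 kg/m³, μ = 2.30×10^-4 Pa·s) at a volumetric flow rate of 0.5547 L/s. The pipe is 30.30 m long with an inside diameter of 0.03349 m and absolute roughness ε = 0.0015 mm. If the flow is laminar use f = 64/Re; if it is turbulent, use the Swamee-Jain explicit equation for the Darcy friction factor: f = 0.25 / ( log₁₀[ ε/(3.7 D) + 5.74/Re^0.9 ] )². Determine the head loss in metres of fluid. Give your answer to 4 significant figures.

Q = 0.5547 L/s = 0.5547/1000 = 0.0005547 m³/s.
Cross-sectional area A = πD²/4 = π(0.03349)²/4 = 0.0008809 m²; mean velocity V = Q/A = 0.0005547/0.0008809 = 0.6297 m/s.
Reynolds number Re = ρVD/μ = 651.7 · 0.6297 · 0.03349 / 0.00023 = 5.975e+04.
Re > 4000 → turbulent. Relative roughness ε/D = 1.5e-06/0.03349 = 4.48e-05. Swamee-Jain: f = 0.25/(log₁₀[4.48e-05/3.7 + 5.74/5.975e+04^0.9])² = 0.25/(log₁₀[1.21e-05 + 0.000289])² = 0.25/(-3.522)² = 0.02015.
Darcy-Weisbach: ΔP = f(L/D)(ρV²/2) = 0.02015·(30.3/0.03349)·(651.7·0.6297²/2) = 0.02015·904.7·129.2 = 2356 Pa.
Head loss h_f = ΔP/(ρg) = 2356/(651.7·9.81) = 0.3685 m.

h_f ≈ 0.3685 m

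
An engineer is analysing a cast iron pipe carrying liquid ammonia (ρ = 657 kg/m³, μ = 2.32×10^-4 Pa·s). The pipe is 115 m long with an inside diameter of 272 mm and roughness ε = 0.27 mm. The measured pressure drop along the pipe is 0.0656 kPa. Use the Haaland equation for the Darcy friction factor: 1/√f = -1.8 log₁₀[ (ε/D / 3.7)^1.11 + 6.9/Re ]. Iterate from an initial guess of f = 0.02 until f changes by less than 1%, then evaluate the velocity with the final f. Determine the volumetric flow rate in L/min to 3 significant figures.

Rearranging Darcy-Weisbach: V = √(2·ΔP·D/(f·L·ρ)). With ε/D = 0.00027/0.272 = 0.000993, iterate starting from f = 0.02:
  f = 0.02 → V = √(2·65.6·0.272/(0.02·115·657)) = 0.1537 m/s; Re = ρVD/μ = 1.184e+05; f → 0.02163
  f = 0.02163 → V = 0.1478 m/s; Re = 1.138e+05; f → 0.0217
Converged (Δf/f < 1%). With the final f = 0.0217: V = √(2·65.6·0.272/(0.0217·115·657)) = 0.1475 m/s.
Q = V·A = 0.1475·(π/4·0.272²) = 0.008573 m³/s = 514 L/min.

Q ≈ 514 L/min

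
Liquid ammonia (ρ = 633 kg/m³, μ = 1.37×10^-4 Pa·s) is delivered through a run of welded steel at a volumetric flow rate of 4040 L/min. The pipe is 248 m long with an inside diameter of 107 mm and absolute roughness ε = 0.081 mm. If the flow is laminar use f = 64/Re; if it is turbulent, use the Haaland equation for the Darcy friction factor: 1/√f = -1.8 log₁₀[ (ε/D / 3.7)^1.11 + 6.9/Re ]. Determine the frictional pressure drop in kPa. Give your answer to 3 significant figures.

Q = 4040 L/min = 4040/60000 = 0.06733 m³/s.
Cross-sectional area A = πD²/4 = π(0.107)²/4 = 0.008992 m²; mean velocity V = Q/A = 0.06733/0.008992 = 7.488 m/s.
Reynolds number Re = ρVD/μ = 633 · 7.488 · 0.107 / 0.000137 = 3.702e+06.
Re > 4000 → turbulent. Relative roughness ε/D = 8.1e-05/0.107 = 0.000757. Haaland: 1/√f = -1.8 log₁₀[(0.000757/3.7)^1.11 + 6.9/3.702e+06] = -1.8 log₁₀[8.04e-05 + 1.86e-06] = 7.353, so f = 0.0185.
Darcy-Weisbach: ΔP = f(L/D)(ρV²/2) = 0.0185·(248/0.107)·(633·7.488²/2) = 0.0185·2318·1.775e+04 = 7.608e+05 Pa.
ΔP = 7.608e+05 Pa = 761 kPa.

ΔP ≈ 761 kPa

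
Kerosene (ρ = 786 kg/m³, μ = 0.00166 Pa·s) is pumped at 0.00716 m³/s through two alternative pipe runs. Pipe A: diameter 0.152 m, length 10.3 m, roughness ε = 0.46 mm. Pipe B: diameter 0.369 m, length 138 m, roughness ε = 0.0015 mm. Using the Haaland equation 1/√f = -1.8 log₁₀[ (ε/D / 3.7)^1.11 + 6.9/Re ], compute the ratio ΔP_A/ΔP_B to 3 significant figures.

Pipe A: V = Q/A = 0.00716/0.01815 = 0.3946 m/s; Re = 2.84e+04; ε/D = 0.00303; Haaland → f = 0.02996; ΔP_A = f(L/D)(ρV²/2) = 124.2 Pa.
Pipe B: V = Q/A = 0.00716/0.1069 = 0.06695 m/s; Re = 1.17e+04; ε/D = 4.07e-06; Haaland → f = 0.0296; ΔP_B = f(L/D)(ρV²/2) = 19.5 Pa.
ΔP_A/ΔP_B = 124.2/19.5 = 6.37.

ΔP_A/ΔP_B ≈ 6.37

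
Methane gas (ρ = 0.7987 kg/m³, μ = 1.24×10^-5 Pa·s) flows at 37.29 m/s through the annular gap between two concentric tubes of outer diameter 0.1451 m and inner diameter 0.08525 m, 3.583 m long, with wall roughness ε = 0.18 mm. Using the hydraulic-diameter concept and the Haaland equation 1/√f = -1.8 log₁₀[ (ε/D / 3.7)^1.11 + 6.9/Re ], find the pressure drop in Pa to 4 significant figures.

Hydraulic diameter D_h = 4A/P = D_o - D_i = 0.1451 - 0.08525 = 0.05985 m.
Re = ρVD_h/μ = 0.7987·37.29·0.05985/1.24e-05 = 1.438e+05.
ε/D_h = 0.00018/0.05985 = 0.00301; Haaland gives 1/√f = -1.8 log₁₀[0.000372+4.8e-05] = 6.079, so f = 0.02706.
ΔP = f(L/D_h)(ρV²/2) = 0.02706·3.583/0.05985·555.3 = 899.7 Pa.

ΔP ≈ 899.7 Pa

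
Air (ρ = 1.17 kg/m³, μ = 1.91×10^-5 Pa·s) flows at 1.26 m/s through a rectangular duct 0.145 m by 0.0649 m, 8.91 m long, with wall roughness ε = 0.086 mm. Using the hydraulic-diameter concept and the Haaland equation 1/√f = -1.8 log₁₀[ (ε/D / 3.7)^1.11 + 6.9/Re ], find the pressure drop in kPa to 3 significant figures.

ΔP ≈ 0.00326 kPa

Hydraulic diameter D_h = 4A/P = 4·(0.145·0.0649)/(2·(0.145+0.0649)) = 0.03764/0.4198 = 0.08967 m.
Re = ρVD_h/μ = 1.17·1.26·0.08967/1.91e-05 = 6921.
ε/D_h = 8.6e-05/0.08967 = 0.000959; Haaland gives 1/√f = -1.8 log₁₀[0.000105+0.000997] = 5.324, so f = 0.03527.
ΔP = f(L/D_h)(ρV²/2) = 0.03527·8.91/0.08967·0.9287 = 3.255 Pa.
ΔP = 0.00326 kPa.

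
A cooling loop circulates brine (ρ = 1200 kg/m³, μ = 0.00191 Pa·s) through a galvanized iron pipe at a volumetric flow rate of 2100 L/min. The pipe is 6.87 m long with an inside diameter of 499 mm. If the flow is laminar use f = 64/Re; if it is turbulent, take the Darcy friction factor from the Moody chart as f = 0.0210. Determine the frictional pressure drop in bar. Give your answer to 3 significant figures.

Q = 2100 L/min = 2100/60000 = 0.035 m³/s.
Cross-sectional area A = πD²/4 = π(0.499)²/4 = 0.1956 m²; mean velocity V = Q/A = 0.035/0.1956 = 0.179 m/s.
Reynolds number Re = ρVD/μ = 1200 · 0.179 · 0.499 / 0.00191 = 5.611e+04.
Re > 4000 → turbulent; use the Moody-chart value f = 0.0210.
Darcy-Weisbach: ΔP = f(L/D)(ρV²/2) = 0.021·(6.87/0.499)·(1200·0.179²/2) = 0.021·13.77·19.22 = 5.556 Pa.
ΔP = 5.556 Pa = 5.56×10^-5 bar.

ΔP ≈ 5.56×10^-5 bar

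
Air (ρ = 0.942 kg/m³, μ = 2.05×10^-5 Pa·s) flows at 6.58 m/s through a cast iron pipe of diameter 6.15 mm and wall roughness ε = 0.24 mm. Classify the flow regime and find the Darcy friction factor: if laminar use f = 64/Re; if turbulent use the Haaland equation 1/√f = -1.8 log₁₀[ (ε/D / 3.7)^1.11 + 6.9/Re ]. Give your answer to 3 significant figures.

f ≈ 0.0344

Re = ρVD/μ = 0.942·6.58·0.00615/2.05e-05 = 1860.
Re < 2300 → laminar, so f = 64/Re = 0.03442 (roughness is irrelevant in laminar flow).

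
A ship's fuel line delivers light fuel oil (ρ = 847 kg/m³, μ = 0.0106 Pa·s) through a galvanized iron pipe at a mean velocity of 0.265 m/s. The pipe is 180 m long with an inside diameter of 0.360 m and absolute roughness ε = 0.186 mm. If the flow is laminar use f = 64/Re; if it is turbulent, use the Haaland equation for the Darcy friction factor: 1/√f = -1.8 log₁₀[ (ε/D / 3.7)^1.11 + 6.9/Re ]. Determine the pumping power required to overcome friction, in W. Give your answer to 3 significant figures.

P ≈ 13.6 W

Reynolds number Re = ρVD/μ = 847 · 0.265 · 0.36 / 0.0106 = 7623.
Re > 4000 → turbulent. Relative roughness ε/D = 0.000186/0.36 = 0.000517. Haaland: 1/√f = -1.8 log₁₀[(0.000517/3.7)^1.11 + 6.9/7623] = -1.8 log₁₀[5.26e-05 + 0.000905] = 5.434, so f = 0.03387.
Darcy-Weisbach: ΔP = f(L/D)(ρV²/2) = 0.03387·(180/0.36)·(847·0.265²/2) = 0.03387·500·29.74 = 503.6 Pa.
Q = V·A = 0.265·0.1018 = 0.02697 m³/s.
Pumping power P = QΔP = 0.02697·503.6 = 13.58 W = 13.6 W.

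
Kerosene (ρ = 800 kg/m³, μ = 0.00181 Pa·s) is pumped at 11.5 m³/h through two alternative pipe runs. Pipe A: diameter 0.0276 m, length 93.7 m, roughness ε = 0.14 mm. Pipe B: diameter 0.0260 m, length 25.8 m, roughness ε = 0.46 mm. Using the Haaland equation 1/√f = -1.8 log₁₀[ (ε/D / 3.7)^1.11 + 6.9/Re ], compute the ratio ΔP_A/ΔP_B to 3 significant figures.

Pipe A: V = Q/A = 0.003194/0.0005983 = 5.339 m/s; Re = 6.513e+04; ε/D = 0.00507; Haaland → f = 0.03184; ΔP_A = f(L/D)(ρV²/2) = 1.233e+06 Pa.
Pipe B: V = Q/A = 0.003194/0.0005309 = 6.017 m/s; Re = 6.914e+04; ε/D = 0.0177; Haaland → f = 0.04711; ΔP_B = f(L/D)(ρV²/2) = 6.769e+05 Pa.
ΔP_A/ΔP_B = 1.233e+06/6.769e+05 = 1.82.

ΔP_A/ΔP_B ≈ 1.82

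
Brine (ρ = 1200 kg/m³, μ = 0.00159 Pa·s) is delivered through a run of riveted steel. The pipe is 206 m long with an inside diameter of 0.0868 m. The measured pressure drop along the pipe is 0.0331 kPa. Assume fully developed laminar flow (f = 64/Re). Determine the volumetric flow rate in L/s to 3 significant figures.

Q ≈ 0.141 L/s

For laminar flow, f = 64/Re with Re = ρVD/μ, so Darcy-Weisbach reduces to ΔP = 32μLV/D². Solving for V: V = ΔP·D²/(32μL) = 33.1·(0.0868)²/(32·0.00159·206) = 0.02379 m/s.
Check: Re = ρVD/μ = 1200·0.02379·0.0868/0.00159 = 1559 < 2300, so the laminar assumption holds.
Q = V·A = 0.02379·(π/4·0.0868²) = 0.0001408 m³/s = 0.141 L/s.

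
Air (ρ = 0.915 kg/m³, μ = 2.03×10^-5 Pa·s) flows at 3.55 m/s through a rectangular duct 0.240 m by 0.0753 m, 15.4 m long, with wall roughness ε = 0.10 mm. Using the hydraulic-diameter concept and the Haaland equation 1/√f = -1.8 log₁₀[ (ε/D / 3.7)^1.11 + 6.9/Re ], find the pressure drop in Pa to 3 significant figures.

Hydraulic diameter D_h = 4A/P = 4·(0.24·0.0753)/(2·(0.24+0.0753)) = 0.07229/0.6306 = 0.1146 m.
Re = ρVD_h/μ = 0.915·3.55·0.1146/2.03e-05 = 1.834e+04.
ε/D_h = 0.0001/0.1146 = 0.000872; Haaland gives 1/√f = -1.8 log₁₀[9.41e-05+0.000376] = 5.99, so f = 0.02787.
ΔP = f(L/D_h)(ρV²/2) = 0.02787·15.4/0.1146·5.766 = 21.59 Pa.

ΔP ≈ 21.6 Pa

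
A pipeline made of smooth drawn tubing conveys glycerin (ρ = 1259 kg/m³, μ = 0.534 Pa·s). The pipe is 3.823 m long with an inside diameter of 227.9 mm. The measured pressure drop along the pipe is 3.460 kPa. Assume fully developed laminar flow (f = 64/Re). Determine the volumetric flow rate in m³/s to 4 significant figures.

Q ≈ 0.1122 m³/s

For laminar flow, f = 64/Re with Re = ρVD/μ, so Darcy-Weisbach reduces to ΔP = 32μLV/D². Solving for V: V = ΔP·D²/(32μL) = 3460·(0.2279)²/(32·0.534·3.823) = 2.751 m/s.
Check: Re = ρVD/μ = 1259·2.751·0.2279/0.534 = 1478 < 2300, so the laminar assumption holds.
Q = V·A = 2.751·(π/4·0.2279²) = 0.1122 m³/s = 0.1122 m³/s.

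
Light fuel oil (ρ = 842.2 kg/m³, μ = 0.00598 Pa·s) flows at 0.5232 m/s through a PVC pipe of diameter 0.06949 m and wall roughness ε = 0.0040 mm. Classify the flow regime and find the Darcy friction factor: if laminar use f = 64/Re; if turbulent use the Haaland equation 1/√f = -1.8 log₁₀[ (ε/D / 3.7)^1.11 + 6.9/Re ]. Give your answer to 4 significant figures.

Re = ρVD/μ = 842.2·0.5232·0.06949/0.00598 = 5120.
Re > 4000 → turbulent. ε/D = 4e-06/0.06949 = 5.76e-05; Haaland: 1/√f = -1.8 log₁₀[4.6e-06 + 0.00135] = 5.164, so f = 0.0375.

f ≈ 0.03750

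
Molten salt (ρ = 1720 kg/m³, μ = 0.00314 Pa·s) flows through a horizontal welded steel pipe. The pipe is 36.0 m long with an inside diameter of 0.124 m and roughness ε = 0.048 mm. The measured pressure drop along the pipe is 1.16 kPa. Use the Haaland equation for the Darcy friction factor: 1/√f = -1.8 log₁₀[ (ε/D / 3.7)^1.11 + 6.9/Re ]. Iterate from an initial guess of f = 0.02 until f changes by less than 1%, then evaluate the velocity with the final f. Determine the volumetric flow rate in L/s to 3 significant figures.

Rearranging Darcy-Weisbach: V = √(2·ΔP·D/(f·L·ρ)). With ε/D = 4.8e-05/0.124 = 0.000387, iterate starting from f = 0.02:
  f = 0.02 → V = √(2·1160·0.124/(0.02·36·1720)) = 0.482 m/s; Re = ρVD/μ = 3.274e+04; f → 0.02376
  f = 0.02376 → V = 0.4422 m/s; Re = 3.003e+04; f → 0.02419
  f = 0.02419 → V = 0.4383 m/s; Re = 2.977e+04; f → 0.02423
Converged (Δf/f < 1%). With the final f = 0.02423: V = √(2·1160·0.124/(0.02423·36·1720)) = 0.4378 m/s.
Q = V·A = 0.4378·(π/4·0.124²) = 0.005288 m³/s = 5.29 L/s.

Q ≈ 5.29 L/s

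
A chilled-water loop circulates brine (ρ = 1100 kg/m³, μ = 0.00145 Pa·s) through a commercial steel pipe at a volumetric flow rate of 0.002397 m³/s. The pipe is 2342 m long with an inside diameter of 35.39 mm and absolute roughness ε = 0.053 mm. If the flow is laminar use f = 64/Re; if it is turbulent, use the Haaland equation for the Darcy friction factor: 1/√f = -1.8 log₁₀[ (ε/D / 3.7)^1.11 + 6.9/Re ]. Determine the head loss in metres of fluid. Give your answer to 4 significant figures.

Cross-sectional area A = πD²/4 = π(0.03539)²/4 = 0.0009837 m²; mean velocity V = Q/A = 0.002397/0.0009837 = 2.437 m/s.
Reynolds number Re = ρVD/μ = 1100 · 2.437 · 0.03539 / 0.00145 = 6.542e+04.
Re > 4000 → turbulent. Relative roughness ε/D = 5.3e-05/0.03539 = 0.0015. Haaland: 1/√f = -1.8 log₁₀[(0.0015/3.7)^1.11 + 6.9/6.542e+04] = -1.8 log₁₀[0.000171 + 0.000105] = 6.404, so f = 0.02438.
Darcy-Weisbach: ΔP = f(L/D)(ρV²/2) = 0.02438·(2342/0.03539)·(1100·2.437²/2) = 0.02438·6.618e+04·3266 = 5.27e+06 Pa.
Head loss h_f = ΔP/(ρg) = 5.27e+06/(1100·9.81) = 488.4 m.

h_f ≈ 488.4 m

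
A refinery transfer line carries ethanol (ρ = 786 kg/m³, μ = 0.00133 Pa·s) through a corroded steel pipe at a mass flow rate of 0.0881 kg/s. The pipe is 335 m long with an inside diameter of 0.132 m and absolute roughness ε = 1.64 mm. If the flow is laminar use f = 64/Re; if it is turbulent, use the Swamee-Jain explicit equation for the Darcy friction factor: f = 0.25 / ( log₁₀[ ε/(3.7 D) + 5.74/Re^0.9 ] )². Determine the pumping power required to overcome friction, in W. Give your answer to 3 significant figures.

P ≈ 7.51×10^-4 W

A = πD²/4 = π(0.132)²/4 = 0.01368 m²; mean velocity V = ṁ/(ρA) = 0.0881/(786 · 0.01368) = 0.008191 m/s.
Reynolds number Re = ρVD/μ = 786 · 0.008191 · 0.132 / 0.00133 = 638.9.
Re < 2300 → laminar flow, so f = 64/Re = 64/638.9 = 0.1002 (the turbulent correlation is not needed).
Darcy-Weisbach: ΔP = f(L/D)(ρV²/2) = 0.1002·(335/0.132)·(786·0.008191²/2) = 0.1002·2538·0.02636 = 6.702 Pa.
Q = ṁ/ρ = 0.0881/786 = 0.0001121 m³/s.
Pumping power P = QΔP = 0.0001121·6.702 = 7.512×10^-4 W = 7.51×10^-4 W.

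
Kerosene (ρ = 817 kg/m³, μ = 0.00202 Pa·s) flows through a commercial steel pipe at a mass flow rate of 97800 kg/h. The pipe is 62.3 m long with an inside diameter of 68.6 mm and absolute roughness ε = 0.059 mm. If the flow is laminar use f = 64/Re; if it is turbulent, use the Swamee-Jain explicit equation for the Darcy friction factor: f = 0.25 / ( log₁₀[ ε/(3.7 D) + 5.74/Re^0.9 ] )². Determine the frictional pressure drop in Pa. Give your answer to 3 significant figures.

ΔP ≈ 611000 Pa

ṁ = 97800 kg/h = 97800/3600 = 27.17 kg/s.
A = πD²/4 = π(0.0686)²/4 = 0.003696 m²; mean velocity V = ṁ/(ρA) = 27.17/(817 · 0.003696) = 8.997 m/s.
Reynolds number Re = ρVD/μ = 817 · 8.997 · 0.0686 / 0.00202 = 2.496e+05.
Re > 4000 → turbulent. Relative roughness ε/D = 5.9e-05/0.0686 = 0.00086. Swamee-Jain: f = 0.25/(log₁₀[0.00086/3.7 + 5.74/2.496e+05^0.9])² = 0.25/(log₁₀[0.000232 + 7.97e-05])² = 0.25/(-3.506)² = 0.02034.
Darcy-Weisbach: ΔP = f(L/D)(ρV²/2) = 0.02034·(62.3/0.0686)·(817·8.997²/2) = 0.02034·908.2·3.306e+04 = 6.108e+05 Pa.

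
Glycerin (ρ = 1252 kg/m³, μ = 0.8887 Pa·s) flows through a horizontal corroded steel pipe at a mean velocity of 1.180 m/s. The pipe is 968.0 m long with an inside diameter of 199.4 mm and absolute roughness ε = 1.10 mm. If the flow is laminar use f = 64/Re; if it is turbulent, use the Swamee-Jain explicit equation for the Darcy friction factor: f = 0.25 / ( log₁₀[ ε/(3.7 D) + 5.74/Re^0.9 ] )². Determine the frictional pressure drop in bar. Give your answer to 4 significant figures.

ΔP ≈ 8.170 bar

Reynolds number Re = ρVD/μ = 1252 · 1.18 · 0.1994 / 0.889 = 331.5.
Re < 2300 → laminar flow, so f = 64/Re = 64/331.5 = 0.1931 (the turbulent correlation is not needed).
Darcy-Weisbach: ΔP = f(L/D)(ρV²/2) = 0.1931·(968/0.1994)·(1252·1.18²/2) = 0.1931·4855·871.6 = 8.17e+05 Pa.
ΔP = 8.17e+05 Pa = 8.170 bar.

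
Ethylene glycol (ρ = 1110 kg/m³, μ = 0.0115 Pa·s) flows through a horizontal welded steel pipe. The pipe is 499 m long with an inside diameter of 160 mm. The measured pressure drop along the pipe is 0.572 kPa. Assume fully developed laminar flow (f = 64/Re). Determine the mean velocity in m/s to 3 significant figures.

For laminar flow, f = 64/Re with Re = ρVD/μ, so Darcy-Weisbach reduces to ΔP = 32μLV/D². Solving for V: V = ΔP·D²/(32μL) = 572·(0.16)²/(32·0.0115·499) = 0.07974 m/s.
Check: Re = ρVD/μ = 1110·0.07974·0.16/0.0115 = 1231 < 2300, so the laminar assumption holds.

V ≈ 0.0797 m/s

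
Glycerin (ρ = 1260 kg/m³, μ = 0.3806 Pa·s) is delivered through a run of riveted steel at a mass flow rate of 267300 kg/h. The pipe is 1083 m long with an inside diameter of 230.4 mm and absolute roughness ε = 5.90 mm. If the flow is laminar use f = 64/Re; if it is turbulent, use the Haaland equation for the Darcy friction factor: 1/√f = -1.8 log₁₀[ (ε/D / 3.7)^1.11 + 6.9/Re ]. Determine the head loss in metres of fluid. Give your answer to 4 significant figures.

ṁ = 267300 kg/h = 267300/3600 = 74.25 kg/s.
A = πD²/4 = π(0.2304)²/4 = 0.04169 m²; mean velocity V = ṁ/(ρA) = 74.25/(1260 · 0.04169) = 1.413 m/s.
Reynolds number Re = ρVD/μ = 1260 · 1.413 · 0.2304 / 0.381 = 1078.
Re < 2300 → laminar flow, so f = 64/Re = 64/1078 = 0.05936 (the turbulent correlation is not needed).
Darcy-Weisbach: ΔP = f(L/D)(ρV²/2) = 0.05936·(1083/0.2304)·(1260·1.413²/2) = 0.05936·4701·1259 = 3.512e+05 Pa.
Head loss h_f = ΔP/(ρg) = 3.512e+05/(1260·9.81) = 28.41 m.

h_f ≈ 28.41 m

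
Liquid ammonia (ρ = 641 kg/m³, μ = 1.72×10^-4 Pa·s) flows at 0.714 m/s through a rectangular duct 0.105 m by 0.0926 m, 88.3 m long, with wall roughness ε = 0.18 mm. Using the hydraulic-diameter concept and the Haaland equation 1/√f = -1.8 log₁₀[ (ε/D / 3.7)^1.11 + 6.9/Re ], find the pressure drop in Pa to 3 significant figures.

ΔP ≈ 3450 Pa

Hydraulic diameter D_h = 4A/P = 4·(0.105·0.0926)/(2·(0.105+0.0926)) = 0.03889/0.3952 = 0.09841 m.
Re = ρVD_h/μ = 641·0.714·0.09841/0.000172 = 2.619e+05.
ε/D_h = 0.00018/0.09841 = 0.00183; Haaland gives 1/√f = -1.8 log₁₀[0.000214+2.63e-05] = 6.515, so f = 0.02356.
ΔP = f(L/D_h)(ρV²/2) = 0.02356·88.3/0.09841·163.4 = 3454 Pa.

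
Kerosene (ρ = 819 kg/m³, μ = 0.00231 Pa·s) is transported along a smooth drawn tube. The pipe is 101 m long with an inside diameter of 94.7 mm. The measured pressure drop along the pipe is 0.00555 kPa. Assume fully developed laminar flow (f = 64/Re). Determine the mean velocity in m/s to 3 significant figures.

For laminar flow, f = 64/Re with Re = ρVD/μ, so Darcy-Weisbach reduces to ΔP = 32μLV/D². Solving for V: V = ΔP·D²/(32μL) = 5.55·(0.0947)²/(32·0.00231·101) = 0.006667 m/s.
Check: Re = ρVD/μ = 819·0.006667·0.0947/0.00231 = 223.8 < 2300, so the laminar assumption holds.

V ≈ 0.00667 m/s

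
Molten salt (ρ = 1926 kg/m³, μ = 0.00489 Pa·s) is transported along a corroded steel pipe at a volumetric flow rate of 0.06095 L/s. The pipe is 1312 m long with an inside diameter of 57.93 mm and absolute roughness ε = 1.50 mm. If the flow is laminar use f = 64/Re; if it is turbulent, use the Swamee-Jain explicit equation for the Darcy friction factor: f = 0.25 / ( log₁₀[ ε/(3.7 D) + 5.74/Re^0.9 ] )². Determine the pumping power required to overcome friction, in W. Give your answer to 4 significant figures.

P ≈ 0.08623 W

Q = 0.06095 L/s = 0.06095/1000 = 6.095e-05 m³/s.
Cross-sectional area A = πD²/4 = π(0.05793)²/4 = 0.002636 m²; mean velocity V = Q/A = 6.095e-05/0.002636 = 0.02312 m/s.
Reynolds number Re = ρVD/μ = 1926 · 0.02312 · 0.05793 / 0.00489 = 527.6.
Re < 2300 → laminar flow, so f = 64/Re = 64/527.6 = 0.1213 (the turbulent correlation is not needed).
Darcy-Weisbach: ΔP = f(L/D)(ρV²/2) = 0.1213·(1312/0.05793)·(1926·0.02312²/2) = 0.1213·2.265e+04·0.515 = 1415 Pa.
Pumping power P = QΔP = 6.095e-05·1415 = 0.086226 W = 0.08623 W.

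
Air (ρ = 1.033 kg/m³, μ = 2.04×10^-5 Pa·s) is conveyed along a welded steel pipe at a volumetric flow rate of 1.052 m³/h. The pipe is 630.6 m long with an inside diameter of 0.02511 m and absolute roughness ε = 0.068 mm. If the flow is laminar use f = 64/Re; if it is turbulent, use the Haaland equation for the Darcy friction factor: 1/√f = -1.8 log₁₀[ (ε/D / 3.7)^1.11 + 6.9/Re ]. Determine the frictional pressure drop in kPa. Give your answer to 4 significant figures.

ΔP ≈ 0.3853 kPa

Q = 1.052 m³/h = 1.052/3600 = 0.0002922 m³/s.
Cross-sectional area A = πD²/4 = π(0.02511)²/4 = 0.0004952 m²; mean velocity V = Q/A = 0.0002922/0.0004952 = 0.5901 m/s.
Reynolds number Re = ρVD/μ = 1.033 · 0.5901 · 0.02511 / 2.04e-05 = 750.3.
Re < 2300 → laminar flow, so f = 64/Re = 64/750.3 = 0.0853 (the turbulent correlation is not needed).
Darcy-Weisbach: ΔP = f(L/D)(ρV²/2) = 0.0853·(630.6/0.02511)·(1.033·0.5901²/2) = 0.0853·2.511e+04·0.1799 = 385.3 Pa.
ΔP = 385.3 Pa = 0.3853 kPa.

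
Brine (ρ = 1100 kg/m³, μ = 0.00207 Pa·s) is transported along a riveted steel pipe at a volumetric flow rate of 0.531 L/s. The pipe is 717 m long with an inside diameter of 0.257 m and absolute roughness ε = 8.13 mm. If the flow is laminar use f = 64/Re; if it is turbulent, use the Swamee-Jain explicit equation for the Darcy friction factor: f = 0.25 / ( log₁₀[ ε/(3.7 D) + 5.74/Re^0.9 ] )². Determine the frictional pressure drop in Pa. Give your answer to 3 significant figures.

Q = 0.531 L/s = 0.531/1000 = 0.000531 m³/s.
Cross-sectional area A = πD²/4 = π(0.257)²/4 = 0.05187 m²; mean velocity V = Q/A = 0.000531/0.05187 = 0.01024 m/s.
Reynolds number Re = ρVD/μ = 1100 · 0.01024 · 0.257 / 0.00207 = 1398.
Re < 2300 → laminar flow, so f = 64/Re = 64/1398 = 0.04578 (the turbulent correlation is not needed).
Darcy-Weisbach: ΔP = f(L/D)(ρV²/2) = 0.04578·(717/0.257)·(1100·0.01024²/2) = 0.04578·2790·0.05763 = 7.361 Pa.

ΔP ≈ 7.36 Pa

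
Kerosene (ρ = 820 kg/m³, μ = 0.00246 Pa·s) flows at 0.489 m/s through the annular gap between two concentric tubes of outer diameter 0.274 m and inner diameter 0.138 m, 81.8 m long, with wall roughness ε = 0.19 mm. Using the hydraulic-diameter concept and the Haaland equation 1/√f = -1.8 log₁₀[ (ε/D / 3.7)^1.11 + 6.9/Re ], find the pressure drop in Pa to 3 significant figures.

Hydraulic diameter D_h = 4A/P = D_o - D_i = 0.274 - 0.138 = 0.136 m.
Re = ρVD_h/μ = 820·0.489·0.136/0.00246 = 2.217e+04.
ε/D_h = 0.00019/0.136 = 0.0014; Haaland gives 1/√f = -1.8 log₁₀[0.000159+0.000311] = 5.99, so f = 0.02787.
ΔP = f(L/D_h)(ρV²/2) = 0.02787·81.8/0.136·98.04 = 1643 Pa.

ΔP ≈ 1640 Pa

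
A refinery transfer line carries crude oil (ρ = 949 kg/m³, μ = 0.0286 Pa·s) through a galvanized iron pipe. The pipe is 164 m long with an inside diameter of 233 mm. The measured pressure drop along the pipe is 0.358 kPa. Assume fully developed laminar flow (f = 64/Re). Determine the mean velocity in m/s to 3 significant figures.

V ≈ 0.129 m/s

For laminar flow, f = 64/Re with Re = ρVD/μ, so Darcy-Weisbach reduces to ΔP = 32μLV/D². Solving for V: V = ΔP·D²/(32μL) = 358·(0.233)²/(32·0.0286·164) = 0.1295 m/s.
Check: Re = ρVD/μ = 949·0.1295·0.233/0.0286 = 1001 < 2300, so the laminar assumption holds.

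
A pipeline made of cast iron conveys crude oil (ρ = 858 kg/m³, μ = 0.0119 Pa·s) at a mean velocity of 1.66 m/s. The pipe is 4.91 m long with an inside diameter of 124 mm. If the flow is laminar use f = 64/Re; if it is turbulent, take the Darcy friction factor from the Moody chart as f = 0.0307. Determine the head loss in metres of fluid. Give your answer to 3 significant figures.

Reynolds number Re = ρVD/μ = 858 · 1.66 · 0.124 / 0.0119 = 1.484e+04.
Re > 4000 → turbulent; use the Moody-chart value f = 0.0307.
Darcy-Weisbach: ΔP = f(L/D)(ρV²/2) = 0.0307·(4.91/0.124)·(858·1.66²/2) = 0.0307·39.6·1182 = 1437 Pa.
Head loss h_f = ΔP/(ρg) = 1437/(858·9.81) = 0.171 m.

h_f ≈ 0.171 m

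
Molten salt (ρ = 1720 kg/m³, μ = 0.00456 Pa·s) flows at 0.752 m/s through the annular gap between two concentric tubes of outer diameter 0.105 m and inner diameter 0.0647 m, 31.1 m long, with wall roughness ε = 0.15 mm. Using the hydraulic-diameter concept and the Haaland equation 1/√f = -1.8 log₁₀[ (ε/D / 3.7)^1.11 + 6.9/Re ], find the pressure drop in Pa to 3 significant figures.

Hydraulic diameter D_h = 4A/P = D_o - D_i = 0.105 - 0.0647 = 0.0403 m.
Re = ρVD_h/μ = 1720·0.752·0.0403/0.00456 = 1.143e+04.
ε/D_h = 0.00015/0.0403 = 0.00372; Haaland gives 1/√f = -1.8 log₁₀[0.000471+0.000604] = 5.344, so f = 0.03502.
ΔP = f(L/D_h)(ρV²/2) = 0.03502·31.1/0.0403·486.3 = 1.314e+04 Pa.

ΔP ≈ 13100 Pa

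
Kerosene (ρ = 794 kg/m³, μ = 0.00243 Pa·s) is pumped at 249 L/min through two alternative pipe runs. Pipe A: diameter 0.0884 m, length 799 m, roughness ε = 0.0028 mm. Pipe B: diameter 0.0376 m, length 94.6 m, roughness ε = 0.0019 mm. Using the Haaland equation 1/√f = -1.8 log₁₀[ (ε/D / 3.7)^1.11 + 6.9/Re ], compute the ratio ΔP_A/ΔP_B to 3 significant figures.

ΔP_A/ΔP_B ≈ 0.144

Pipe A: V = Q/A = 0.00415/0.006138 = 0.6762 m/s; Re = 1.953e+04; ε/D = 3.17e-05; Haaland → f = 0.02595; ΔP_A = f(L/D)(ρV²/2) = 4.257e+04 Pa.
Pipe B: V = Q/A = 0.00415/0.00111 = 3.738 m/s; Re = 4.592e+04; ε/D = 5.05e-05; Haaland → f = 0.02124; ΔP_B = f(L/D)(ρV²/2) = 2.964e+05 Pa.
ΔP_A/ΔP_B = 4.257e+04/2.964e+05 = 0.144.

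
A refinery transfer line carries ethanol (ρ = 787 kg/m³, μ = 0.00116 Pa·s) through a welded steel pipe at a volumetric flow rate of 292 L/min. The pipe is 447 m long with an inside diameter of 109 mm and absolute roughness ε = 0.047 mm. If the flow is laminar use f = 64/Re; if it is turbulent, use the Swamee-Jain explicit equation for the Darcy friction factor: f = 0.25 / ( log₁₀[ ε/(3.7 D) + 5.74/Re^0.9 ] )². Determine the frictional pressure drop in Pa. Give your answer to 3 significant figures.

ΔP ≈ 10300 Pa

Q = 292 L/min = 292/60000 = 0.004867 m³/s.
Cross-sectional area A = πD²/4 = π(0.109)²/4 = 0.009331 m²; mean velocity V = Q/A = 0.004867/0.009331 = 0.5215 m/s.
Reynolds number Re = ρVD/μ = 787 · 0.5215 · 0.109 / 0.00116 = 3.857e+04.
Re > 4000 → turbulent. Relative roughness ε/D = 4.7e-05/0.109 = 0.000431. Swamee-Jain: f = 0.25/(log₁₀[0.000431/3.7 + 5.74/3.857e+04^0.9])² = 0.25/(log₁₀[0.000117 + 0.000428])² = 0.25/(-3.264)² = 0.02346.
Darcy-Weisbach: ΔP = f(L/D)(ρV²/2) = 0.02346·(447/0.109)·(787·0.5215²/2) = 0.02346·4101·107 = 1.03e+04 Pa.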